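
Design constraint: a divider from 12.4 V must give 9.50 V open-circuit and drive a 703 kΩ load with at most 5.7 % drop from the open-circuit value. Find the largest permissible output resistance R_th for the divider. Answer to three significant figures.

Loading drop = R_th/(R_th + R_L) ≤ 0.0570, so R_th ≤ R_L · ε/(1−ε) = 703 kΩ × 0.0570/0.9430 = 42.5 kΩ.

R_th ≤ 42.5 kΩ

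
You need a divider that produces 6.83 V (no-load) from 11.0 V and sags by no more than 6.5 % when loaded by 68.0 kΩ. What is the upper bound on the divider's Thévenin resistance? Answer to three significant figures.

Loading drop = R_th/(R_th + R_L) ≤ 0.0650, so R_th ≤ R_L · ε/(1−ε) = 68.0 kΩ × 0.0650/0.9350 = 4.73 kΩ.

R_th ≤ 4.73 kΩ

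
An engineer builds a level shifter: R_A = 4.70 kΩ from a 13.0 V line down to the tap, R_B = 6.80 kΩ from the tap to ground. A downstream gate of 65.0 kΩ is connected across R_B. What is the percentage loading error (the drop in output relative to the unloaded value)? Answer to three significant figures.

4.10 %

The divider's output (Thévenin) resistance is R_A‖R_B = 2.779 kΩ.
Fractional drop under load = R_th/(R_th + R_L) = 2.779 / (2.779 + 65.0) = 0.04100.
So the output falls by 4.10 %.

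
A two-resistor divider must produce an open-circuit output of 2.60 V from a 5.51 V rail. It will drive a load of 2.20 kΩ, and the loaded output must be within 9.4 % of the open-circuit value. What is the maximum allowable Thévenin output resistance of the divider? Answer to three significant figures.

R_th ≤ 228 Ω

Loading drop = R_th/(R_th + R_L) ≤ 0.0940, so R_th ≤ R_L · ε/(1−ε) = 2.20 kΩ × 0.0940/0.9060 = 228 Ω.
(Any R1, R2 with R2/(R1+R2) = 0.472 and R1‖R2 ≤ 228 Ω will meet the spec.)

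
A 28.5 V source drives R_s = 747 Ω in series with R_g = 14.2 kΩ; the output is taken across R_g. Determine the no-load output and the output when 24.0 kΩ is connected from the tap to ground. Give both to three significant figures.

Open-circuit: V = 28.5 × 14200/(747 + 14200) = 27.1 V.
With the load, R_g becomes R_g‖R_L = 8921 Ω, so V = 28.5 × 8921/9668 = 26.3 V.

Unloaded: 27.1 V; loaded: 26.3 V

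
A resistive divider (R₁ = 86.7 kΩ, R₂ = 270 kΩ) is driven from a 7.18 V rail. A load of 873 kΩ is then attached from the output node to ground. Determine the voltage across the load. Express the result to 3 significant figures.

V_out ≈ 5.05 V

The load sits in parallel with R₂: R₂‖R_L = (270 × 873) / (270 + 873) = 206.2 kΩ.
V_out = 7.18 × 206.2 / (86.7 + 206.2) = 7.18 × 206.2/292.9 = 5.05 V.
(Unloaded it would have been 5.43 V.)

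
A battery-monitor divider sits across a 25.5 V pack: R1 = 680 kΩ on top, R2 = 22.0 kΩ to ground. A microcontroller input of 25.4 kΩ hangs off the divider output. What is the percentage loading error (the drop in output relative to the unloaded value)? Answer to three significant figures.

45.6 %

The divider's output (Thévenin) resistance is R1‖R2 = 21.31 kΩ.
Fractional drop under load = R_th/(R_th + R_L) = 21.31 / (21.31 + 25.4) = 0.4562.
So the output falls by 45.6 %.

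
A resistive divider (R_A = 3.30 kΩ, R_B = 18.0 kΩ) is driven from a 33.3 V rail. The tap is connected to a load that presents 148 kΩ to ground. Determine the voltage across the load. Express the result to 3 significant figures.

V_out ≈ 27.6 V

The load sits in parallel with R_B: R_B‖R_L = (18.0 × 148) / (18.0 + 148) = 16.05 kΩ.
V_out = 33.3 × 16.05 / (3.30 + 16.05) = 33.3 × 16.05/19.35 = 27.6 V.
(Unloaded it would have been 28.1 V.)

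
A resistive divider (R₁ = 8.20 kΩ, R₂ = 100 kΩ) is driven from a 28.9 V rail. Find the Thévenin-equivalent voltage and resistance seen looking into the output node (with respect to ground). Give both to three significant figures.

V_th = 26.7 V, R_th = 7.58 kΩ

V_th is the open-circuit tap voltage: 28.9 × 100/(8.20 + 100) = 26.7 V.
With the supply zeroed, R₁ and R₂ appear in parallel from the tap: R_th = R₁‖R₂ = (8.20 × 100)/108.2 = 7.58 kΩ.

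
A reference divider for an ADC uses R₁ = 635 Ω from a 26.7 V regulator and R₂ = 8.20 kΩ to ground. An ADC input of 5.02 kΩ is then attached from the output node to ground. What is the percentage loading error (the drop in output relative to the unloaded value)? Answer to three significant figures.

10.5 %

Unloaded V = 26.7 × 8200/8835 = 24.781 V.
Loaded: R₂‖R_L = 3114 Ω, giving V = 26.7 × 3114/3749 = 22.177 V.
Drop = (24.781 − 22.177) / 24.781 = 10.5 %.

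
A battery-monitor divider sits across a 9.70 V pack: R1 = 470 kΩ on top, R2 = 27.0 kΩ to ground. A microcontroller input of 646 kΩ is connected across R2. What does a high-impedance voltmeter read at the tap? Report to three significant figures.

The load sits in parallel with R2: R2‖R_L = (27.0 × 646) / (27.0 + 646) = 25.92 kΩ.
V_out = 9.70 × 25.92 / (470 + 25.92) = 9.70 × 25.92/495.9 = 0.507 V.

V_out ≈ 0.507 V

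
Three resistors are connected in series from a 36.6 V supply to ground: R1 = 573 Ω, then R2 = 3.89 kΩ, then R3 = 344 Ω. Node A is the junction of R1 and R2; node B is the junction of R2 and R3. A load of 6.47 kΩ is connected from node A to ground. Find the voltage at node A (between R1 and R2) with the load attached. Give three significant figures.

V ≈ 29.9 V

Below node A the series string R2+R3 = 4234 Ω sits in parallel with the 6470 Ω load: 2559 Ω.
V_A = 36.6 × 2559/(573 + 2559) = 29.9 V.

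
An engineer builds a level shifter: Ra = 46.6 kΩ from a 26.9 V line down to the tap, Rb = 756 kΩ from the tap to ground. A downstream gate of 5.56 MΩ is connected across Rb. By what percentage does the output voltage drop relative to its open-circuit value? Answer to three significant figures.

0.783 %

The divider's output (Thévenin) resistance is Ra‖Rb = 43.89 kΩ.
Fractional drop under load = R_th/(R_th + R_L) = 43.89 / (43.89 + 5560) = 0.007833.
So the output falls by 0.783 %.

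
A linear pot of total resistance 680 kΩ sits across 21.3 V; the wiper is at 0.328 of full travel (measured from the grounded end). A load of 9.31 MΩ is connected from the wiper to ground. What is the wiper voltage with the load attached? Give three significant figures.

V ≈ 6.88 V

The wiper splits the pot into (1−α)R = 457.0 kΩ above and αR = 223.0 kΩ below.
Lower section ‖ load = 217.8 kΩ.
V_wiper = 21.3 × 217.8/(457.0 + 217.8) = 6.88 V.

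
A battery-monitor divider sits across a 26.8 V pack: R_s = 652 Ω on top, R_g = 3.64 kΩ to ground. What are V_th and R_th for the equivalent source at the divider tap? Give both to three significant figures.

V_th is the open-circuit tap voltage: 26.8 × 3640/(652 + 3640) = 22.7 V.
With the supply zeroed, R_s and R_g appear in parallel from the tap: R_th = R_s‖R_g = (652 × 3640)/4292 = 553 Ω.

V_th = 22.7 V, R_th = 553 Ω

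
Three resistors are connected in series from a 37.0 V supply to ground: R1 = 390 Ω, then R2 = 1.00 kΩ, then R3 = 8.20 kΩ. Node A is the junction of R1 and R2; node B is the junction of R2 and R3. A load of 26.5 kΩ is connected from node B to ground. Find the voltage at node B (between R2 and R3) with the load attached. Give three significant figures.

V ≈ 30.3 V

At node B, R3 is in parallel with the load: R3‖R_L = 6262 Ω.
Below node A the resistance is R2 + (R3‖R_L) = 7262 Ω, so V_A = 37.0 × 7262/7652 = 35.11 V.
Then V_B = V_A × (R3‖R_L)/(R2 + R3‖R_L) = 35.11 × 6262/7262 = 30.3 V.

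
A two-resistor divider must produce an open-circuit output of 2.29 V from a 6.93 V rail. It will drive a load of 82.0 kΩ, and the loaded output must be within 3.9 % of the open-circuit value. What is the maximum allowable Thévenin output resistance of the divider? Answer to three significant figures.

R_th ≤ 3.33 kΩ

Loading drop = R_th/(R_th + R_L) ≤ 0.0390, so R_th ≤ R_L · ε/(1−ε) = 82.0 kΩ × 0.0390/0.9610 = 3.33 kΩ.
(Any R1, R2 with R2/(R1+R2) = 0.330 and R1‖R2 ≤ 3.33 kΩ will meet the spec.)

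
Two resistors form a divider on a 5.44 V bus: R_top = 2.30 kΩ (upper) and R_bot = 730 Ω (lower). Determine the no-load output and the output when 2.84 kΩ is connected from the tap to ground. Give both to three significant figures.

Unloaded: 1.31 V; loaded: 1.10 V

Open-circuit: V = 5.44 × 730/(2300 + 730) = 1.31 V.
With the load, R_bot becomes R_bot‖R_L = 580.7 Ω, so V = 5.44 × 580.7/2881 = 1.10 V.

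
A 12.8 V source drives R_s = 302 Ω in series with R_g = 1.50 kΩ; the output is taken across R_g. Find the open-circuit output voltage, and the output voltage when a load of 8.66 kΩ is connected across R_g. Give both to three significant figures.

Open-circuit: V = 12.8 × 1500/(302 + 1500) = 10.7 V.
With the load, R_g becomes R_g‖R_L = 1279 Ω, so V = 12.8 × 1279/1581 = 10.4 V.

Unloaded: 10.7 V; loaded: 10.4 V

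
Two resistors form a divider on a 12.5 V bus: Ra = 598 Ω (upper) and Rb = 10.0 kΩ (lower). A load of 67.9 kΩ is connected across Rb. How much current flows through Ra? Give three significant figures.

Rb‖R_L = 8716 Ω, so the source sees Ra + Rb‖R_L = 9314 Ω.
I = 12.5 V / 9314 Ω = 1.34 mA.

I ≈ 1.34 mA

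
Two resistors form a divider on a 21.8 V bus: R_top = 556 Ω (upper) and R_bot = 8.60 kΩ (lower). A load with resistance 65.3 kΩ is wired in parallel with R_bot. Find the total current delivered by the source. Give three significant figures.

I ≈ 2.67 mA

R_bot‖R_L = 7599 Ω, so the source sees R_top + R_bot‖R_L = 8155 Ω.
I = 21.8 V / 8155 Ω = 2.67 mA.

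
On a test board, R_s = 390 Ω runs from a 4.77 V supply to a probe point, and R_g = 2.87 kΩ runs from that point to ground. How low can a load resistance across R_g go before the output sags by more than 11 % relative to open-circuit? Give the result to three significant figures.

Output resistance R_th = R_s‖R_g = (390 × 2870)/3260 = 343.3 Ω.
The fractional drop is R_th/(R_th + R_L); requiring this ≤ 0.110 gives R_L ≥ R_th(1/0.110 − 1) = 343.3 × 8.091 = 2.78 kΩ.

R_L(min) ≈ 2.78 kΩ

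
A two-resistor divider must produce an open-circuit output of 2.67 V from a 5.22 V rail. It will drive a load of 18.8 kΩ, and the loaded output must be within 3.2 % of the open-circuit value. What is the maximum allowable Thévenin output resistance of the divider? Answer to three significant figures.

R_th ≤ 621 Ω

Loading drop = R_th/(R_th + R_L) ≤ 0.0320, so R_th ≤ R_L · ε/(1−ε) = 18.8 kΩ × 0.0320/0.9680 = 621 Ω.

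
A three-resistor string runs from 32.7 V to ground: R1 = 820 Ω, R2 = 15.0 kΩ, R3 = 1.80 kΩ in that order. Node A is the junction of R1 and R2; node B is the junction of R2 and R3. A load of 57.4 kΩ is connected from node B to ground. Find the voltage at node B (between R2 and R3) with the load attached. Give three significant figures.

V ≈ 3.25 V

At node B, R3 is in parallel with the load: R3‖R_L = 1745 Ω.
Below node A the resistance is R2 + (R3‖R_L) = 16750 Ω, so V_A = 32.7 × 16750/17570 = 31.17 V.
Then V_B = V_A × (R3‖R_L)/(R2 + R3‖R_L) = 31.17 × 1745/16750 = 3.25 V.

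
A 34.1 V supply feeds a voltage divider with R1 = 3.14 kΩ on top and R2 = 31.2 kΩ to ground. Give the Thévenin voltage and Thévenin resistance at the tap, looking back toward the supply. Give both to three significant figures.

V_th is the open-circuit tap voltage: 34.1 × 31.2/(3.14 + 31.2) = 31.0 V.
With the supply zeroed, R1 and R2 appear in parallel from the tap: R_th = R1‖R2 = (3.14 × 31.2)/34.34 = 2.85 kΩ.

V_th = 31.0 V, R_th = 2.85 kΩ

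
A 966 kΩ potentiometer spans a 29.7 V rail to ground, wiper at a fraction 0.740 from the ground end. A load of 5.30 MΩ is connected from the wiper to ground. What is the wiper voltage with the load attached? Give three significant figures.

V ≈ 21.2 V

The wiper splits the pot into (1−α)R = 251.2 kΩ above and αR = 714.8 kΩ below.
Lower section ‖ load = 629.9 kΩ.
V_wiper = 29.7 × 629.9/(251.2 + 629.9) = 21.2 V.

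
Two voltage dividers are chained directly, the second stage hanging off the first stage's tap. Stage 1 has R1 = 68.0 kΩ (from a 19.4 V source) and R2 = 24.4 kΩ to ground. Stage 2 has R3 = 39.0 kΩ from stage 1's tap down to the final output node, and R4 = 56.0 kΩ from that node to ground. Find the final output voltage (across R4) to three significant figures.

Stage 2 presents R3+R4 = 95.00 kΩ as a load on stage 1's tap.
Stage 1's lower leg becomes R2‖(R3+R4) = 19.41 kΩ, so V_mid = 19.4 × 19.41/87.41 = 4.309 V.
Stage 2 is itself unloaded: V_out = V_mid × R4/(R3+R4) = 4.309 × 56.0/95.00 = 2.54 V.

V_out ≈ 2.54 V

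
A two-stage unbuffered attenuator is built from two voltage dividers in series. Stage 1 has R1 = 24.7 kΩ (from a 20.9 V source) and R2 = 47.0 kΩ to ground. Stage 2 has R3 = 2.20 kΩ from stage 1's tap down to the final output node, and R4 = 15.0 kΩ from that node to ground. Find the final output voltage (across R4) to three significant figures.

V_out ≈ 6.15 V

Stage 2 presents R3+R4 = 17.20 kΩ as a load on stage 1's tap.
Stage 1's lower leg becomes R2‖(R3+R4) = 12.59 kΩ, so V_mid = 20.9 × 12.59/37.29 = 7.057 V.
Stage 2 is itself unloaded: V_out = V_mid × R4/(R3+R4) = 7.057 × 15.0/17.20 = 6.15 V.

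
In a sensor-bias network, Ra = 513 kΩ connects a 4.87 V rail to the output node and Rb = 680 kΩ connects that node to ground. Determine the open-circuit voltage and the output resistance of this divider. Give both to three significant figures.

V_th is the open-circuit tap voltage: 4.87 × 680/(513 + 680) = 2.78 V.
With the supply zeroed, Ra and Rb appear in parallel from the tap: R_th = Ra‖Rb = (513 × 680)/1193 = 292 kΩ.

V_th = 2.78 V, R_th = 292 kΩ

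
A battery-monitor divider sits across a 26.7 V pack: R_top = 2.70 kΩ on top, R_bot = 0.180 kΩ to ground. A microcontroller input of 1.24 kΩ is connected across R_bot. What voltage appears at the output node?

V_out ≈ 1.47 V

The load sits in parallel with R_bot: R_bot‖R_L = (180 × 1240) / (180 + 1240) = 157.2 Ω.
V_out = 26.7 × 157.2 / (2700 + 157.2) = 26.7 × 157.2/2857 = 1.47 V.
(Unloaded it would have been 1.67 V.)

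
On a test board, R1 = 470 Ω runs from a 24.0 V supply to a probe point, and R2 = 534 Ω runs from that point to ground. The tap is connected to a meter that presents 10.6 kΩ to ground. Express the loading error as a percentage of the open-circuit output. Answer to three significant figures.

2.30 %

The divider's output (Thévenin) resistance is R1‖R2 = 250.0 Ω.
Fractional drop under load = R_th/(R_th + R_L) = 250.0 / (250.0 + 10600) = 0.02304.
So the output falls by 2.30 %.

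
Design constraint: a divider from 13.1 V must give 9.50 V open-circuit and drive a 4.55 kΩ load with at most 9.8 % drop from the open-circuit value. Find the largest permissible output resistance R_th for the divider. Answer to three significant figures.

R_th ≤ 494 Ω

Loading drop = R_th/(R_th + R_L) ≤ 0.0980, so R_th ≤ R_L · ε/(1−ε) = 4.55 kΩ × 0.0980/0.9020 = 494 Ω.
(Any R1, R2 with R2/(R1+R2) = 0.725 and R1‖R2 ≤ 494 Ω will meet the spec.)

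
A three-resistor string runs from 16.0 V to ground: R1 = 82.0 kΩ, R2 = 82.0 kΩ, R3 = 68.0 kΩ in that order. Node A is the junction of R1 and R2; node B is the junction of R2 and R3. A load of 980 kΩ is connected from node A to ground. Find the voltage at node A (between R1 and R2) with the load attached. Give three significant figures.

Below node A the series string R2+R3 = 150.0 kΩ sits in parallel with the 980 kΩ load: 130.1 kΩ.
V_A = 16.0 × 130.1/(82.0 + 130.1) = 9.81 V.

V ≈ 9.81 V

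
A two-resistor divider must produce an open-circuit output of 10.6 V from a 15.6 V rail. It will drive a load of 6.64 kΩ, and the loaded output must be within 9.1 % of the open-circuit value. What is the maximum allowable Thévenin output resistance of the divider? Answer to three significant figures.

R_th ≤ 665 Ω

Loading drop = R_th/(R_th + R_L) ≤ 0.0910, so R_th ≤ R_L · ε/(1−ε) = 6.64 kΩ × 0.0910/0.9090 = 665 Ω.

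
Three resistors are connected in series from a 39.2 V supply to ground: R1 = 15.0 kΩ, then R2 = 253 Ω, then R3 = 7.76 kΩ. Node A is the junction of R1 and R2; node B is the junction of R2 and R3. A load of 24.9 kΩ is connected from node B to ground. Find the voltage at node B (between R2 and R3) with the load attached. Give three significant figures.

V ≈ 11.0 V

At node B, R3 is in parallel with the load: R3‖R_L = 5916 Ω.
Below node A the resistance is R2 + (R3‖R_L) = 6169 Ω, so V_A = 39.2 × 6169/21170 = 11.42 V.
Then V_B = V_A × (R3‖R_L)/(R2 + R3‖R_L) = 11.42 × 5916/6169 = 11.0 V.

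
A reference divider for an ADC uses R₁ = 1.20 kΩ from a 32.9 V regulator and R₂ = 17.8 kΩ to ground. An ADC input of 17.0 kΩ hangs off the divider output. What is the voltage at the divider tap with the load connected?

The load sits in parallel with R₂: R₂‖R_L = (17.8 × 17.0) / (17.8 + 17.0) = 8.695 kΩ.
V_out = 32.9 × 8.695 / (1.20 + 8.695) = 32.9 × 8.695/9.895 = 28.9 V.

V_out ≈ 28.9 V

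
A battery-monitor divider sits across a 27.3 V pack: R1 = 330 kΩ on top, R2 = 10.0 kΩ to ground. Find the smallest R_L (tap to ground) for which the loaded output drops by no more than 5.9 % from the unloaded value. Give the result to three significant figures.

R_L(min) ≈ 155 kΩ

Output resistance R_th = R1‖R2 = (330 × 10.0)/340.0 = 9.706 kΩ.
The fractional drop is R_th/(R_th + R_L); requiring this ≤ 0.0590 gives R_L ≥ R_th(1/0.0590 − 1) = 9.706 × 15.95 = 155 kΩ.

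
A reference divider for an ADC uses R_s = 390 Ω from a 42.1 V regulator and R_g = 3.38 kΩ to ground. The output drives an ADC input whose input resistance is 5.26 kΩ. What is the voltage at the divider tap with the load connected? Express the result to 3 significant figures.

The load sits in parallel with R_g: R_g‖R_L = (3380 × 5260) / (3380 + 5260) = 2058 Ω.
V_out = 42.1 × 2058 / (390 + 2058) = 42.1 × 2058/2448 = 35.4 V.

V_out ≈ 35.4 V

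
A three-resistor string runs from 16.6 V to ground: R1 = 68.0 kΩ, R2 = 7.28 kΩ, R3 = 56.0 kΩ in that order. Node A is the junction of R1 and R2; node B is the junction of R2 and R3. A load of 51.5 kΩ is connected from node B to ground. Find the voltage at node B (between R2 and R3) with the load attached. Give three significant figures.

At node B, R3 is in parallel with the load: R3‖R_L = 26.83 kΩ.
Below node A the resistance is R2 + (R3‖R_L) = 34.11 kΩ, so V_A = 16.6 × 34.11/102.1 = 5.545 V.
Then V_B = V_A × (R3‖R_L)/(R2 + R3‖R_L) = 5.545 × 26.83/34.11 = 4.36 V.

V ≈ 4.36 V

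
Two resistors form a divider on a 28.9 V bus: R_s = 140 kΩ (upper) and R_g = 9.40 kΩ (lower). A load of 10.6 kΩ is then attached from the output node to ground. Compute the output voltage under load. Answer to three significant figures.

The load sits in parallel with R_g: R_g‖R_L = (9.40 × 10.6) / (9.40 + 10.6) = 4.982 kΩ.
V_out = 28.9 × 4.982 / (140 + 4.982) = 28.9 × 4.982/145.0 = 0.993 V.

V_out ≈ 0.993 V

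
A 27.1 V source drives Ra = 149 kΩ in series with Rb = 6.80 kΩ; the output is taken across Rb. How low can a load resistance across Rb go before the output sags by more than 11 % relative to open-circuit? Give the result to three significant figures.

Output resistance R_th = Ra‖Rb = (149 × 6.80)/155.8 = 6.503 kΩ.
The fractional drop is R_th/(R_th + R_L); requiring this ≤ 0.110 gives R_L ≥ R_th(1/0.110 − 1) = 6.503 × 8.091 = 52.6 kΩ.

R_L(min) ≈ 52.6 kΩ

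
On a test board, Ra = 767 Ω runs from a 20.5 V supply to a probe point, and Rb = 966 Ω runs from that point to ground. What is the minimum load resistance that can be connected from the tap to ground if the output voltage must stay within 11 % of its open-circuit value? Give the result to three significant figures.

R_L(min) ≈ 3.46 kΩ

Output resistance R_th = Ra‖Rb = (767 × 966)/1733 = 427.5 Ω.
The fractional drop is R_th/(R_th + R_L); requiring this ≤ 0.110 gives R_L ≥ R_th(1/0.110 − 1) = 427.5 × 8.091 = 3.46 kΩ.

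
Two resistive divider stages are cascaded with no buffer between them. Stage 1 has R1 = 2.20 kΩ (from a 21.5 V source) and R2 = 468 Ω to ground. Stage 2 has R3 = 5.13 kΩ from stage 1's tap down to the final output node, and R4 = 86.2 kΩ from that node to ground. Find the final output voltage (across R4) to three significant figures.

V_out ≈ 3.54 V

Stage 2 presents R3+R4 = 91330 Ω as a load on stage 1's tap.
Stage 1's lower leg becomes R2‖(R3+R4) = 465.6 Ω, so V_mid = 21.5 × 465.6/2666 = 3.755 V.
Stage 2 is itself unloaded: V_out = V_mid × R4/(R3+R4) = 3.755 × 86200/91330 = 3.54 V.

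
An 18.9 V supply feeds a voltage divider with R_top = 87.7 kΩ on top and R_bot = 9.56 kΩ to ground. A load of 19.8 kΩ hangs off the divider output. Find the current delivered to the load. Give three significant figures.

I_L ≈ 0.0654 mA

R_bot‖R_L = 6.447 kΩ; V_out = 18.9 × 6.447/94.15 = 1.294 V.
I_L = V_out / R_L = 1.294 / 19.8 kΩ = 0.0654 mA.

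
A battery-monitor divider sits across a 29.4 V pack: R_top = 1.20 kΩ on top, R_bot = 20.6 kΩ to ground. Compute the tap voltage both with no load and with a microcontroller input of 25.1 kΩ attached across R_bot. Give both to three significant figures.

Open-circuit: V = 29.4 × 20.6/(1.20 + 20.6) = 27.8 V.
With the load, R_bot becomes R_bot‖R_L = 11.31 kΩ, so V = 29.4 × 11.31/12.51 = 26.6 V.

Unloaded: 27.8 V; loaded: 26.6 V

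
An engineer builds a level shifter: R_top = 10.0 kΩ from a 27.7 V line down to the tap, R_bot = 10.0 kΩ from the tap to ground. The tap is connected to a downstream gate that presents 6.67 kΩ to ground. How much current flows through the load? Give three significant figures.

R_bot‖R_L = 4.001 kΩ; V_out = 27.7 × 4.001/14.00 = 7.916 V.
I_L = V_out / R_L = 7.916 / 6.67 kΩ = 1.19 mA.

I_L ≈ 1.19 mA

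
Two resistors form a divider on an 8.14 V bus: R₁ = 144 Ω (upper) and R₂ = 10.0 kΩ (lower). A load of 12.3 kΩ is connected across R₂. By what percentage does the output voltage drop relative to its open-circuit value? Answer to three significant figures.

The divider's output (Thévenin) resistance is R₁‖R₂ = 142.0 Ω.
Fractional drop under load = R_th/(R_th + R_L) = 142.0 / (142.0 + 12300) = 0.01141.
So the output falls by 1.14 %.

1.14 %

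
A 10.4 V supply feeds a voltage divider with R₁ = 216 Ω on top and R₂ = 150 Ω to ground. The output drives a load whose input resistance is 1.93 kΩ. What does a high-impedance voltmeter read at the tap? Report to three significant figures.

The load sits in parallel with R₂: R₂‖R_L = (150 × 1930) / (150 + 1930) = 139.2 Ω.
V_out = 10.4 × 139.2 / (216 + 139.2) = 10.4 × 139.2/355.2 = 4.08 V.

V_out ≈ 4.08 V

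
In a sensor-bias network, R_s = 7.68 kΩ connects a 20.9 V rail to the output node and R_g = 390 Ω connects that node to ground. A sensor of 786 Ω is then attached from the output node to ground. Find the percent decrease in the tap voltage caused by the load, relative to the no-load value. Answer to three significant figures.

32.1 %

The divider's output (Thévenin) resistance is R_s‖R_g = 371.2 Ω.
Fractional drop under load = R_th/(R_th + R_L) = 371.2 / (371.2 + 786) = 0.3207.
So the output falls by 32.1 %.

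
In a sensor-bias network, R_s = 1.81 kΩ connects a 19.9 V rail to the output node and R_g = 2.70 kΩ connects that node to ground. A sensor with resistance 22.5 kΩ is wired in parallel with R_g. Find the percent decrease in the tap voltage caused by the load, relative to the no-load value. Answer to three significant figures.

4.59 %

The divider's output (Thévenin) resistance is R_s‖R_g = 1.084 kΩ.
Fractional drop under load = R_th/(R_th + R_L) = 1.084 / (1.084 + 22.5) = 0.04595.
So the output falls by 4.59 %.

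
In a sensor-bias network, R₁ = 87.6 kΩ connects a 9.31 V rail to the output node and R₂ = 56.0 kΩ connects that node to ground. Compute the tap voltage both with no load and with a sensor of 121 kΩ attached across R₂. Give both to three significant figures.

Open-circuit: V = 9.31 × 56.0/(87.6 + 56.0) = 3.63 V.
With the load, R₂ becomes R₂‖R_L = 38.28 kΩ, so V = 9.31 × 38.28/125.9 = 2.83 V.

Unloaded: 3.63 V; loaded: 2.83 V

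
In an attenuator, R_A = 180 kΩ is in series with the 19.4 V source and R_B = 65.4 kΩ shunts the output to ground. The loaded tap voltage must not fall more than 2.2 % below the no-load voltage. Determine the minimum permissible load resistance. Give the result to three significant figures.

Output resistance R_th = R_A‖R_B = (180 × 65.4)/245.4 = 47.97 kΩ.
The fractional drop is R_th/(R_th + R_L); requiring this ≤ 0.0220 gives R_L ≥ R_th(1/0.0220 − 1) = 47.97 × 44.45 = 2.13 MΩ.

R_L(min) ≈ 2.13 MΩ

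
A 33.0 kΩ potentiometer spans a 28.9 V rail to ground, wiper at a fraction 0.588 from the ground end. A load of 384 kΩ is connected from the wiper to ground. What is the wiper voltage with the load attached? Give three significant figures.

The wiper splits the pot into (1−α)R = 13.60 kΩ above and αR = 19.40 kΩ below.
Lower section ‖ load = 18.47 kΩ.
V_wiper = 28.9 × 18.47/(13.60 + 18.47) = 16.6 V.

V ≈ 16.6 V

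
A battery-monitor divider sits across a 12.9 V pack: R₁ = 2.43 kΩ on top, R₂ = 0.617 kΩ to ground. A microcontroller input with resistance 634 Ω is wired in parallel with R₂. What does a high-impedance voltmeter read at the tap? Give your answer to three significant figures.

V_out ≈ 1.47 V

The load sits in parallel with R₂: R₂‖R_L = (617 × 634) / (617 + 634) = 312.7 Ω.
V_out = 12.9 × 312.7 / (2430 + 312.7) = 12.9 × 312.7/2743 = 1.47 V.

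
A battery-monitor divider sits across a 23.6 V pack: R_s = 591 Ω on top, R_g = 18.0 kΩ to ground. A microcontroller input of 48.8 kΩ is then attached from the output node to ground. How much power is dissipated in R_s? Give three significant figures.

P ≈ 1.74 mW

Total resistance from the source is R_s + (R_g‖R_L) = 13740 Ω, so I = 23.6/13740 Ω = 1.718 mA.
P = I²·R_s = (1.718 mA)² × 591 Ω = 1.74 mW.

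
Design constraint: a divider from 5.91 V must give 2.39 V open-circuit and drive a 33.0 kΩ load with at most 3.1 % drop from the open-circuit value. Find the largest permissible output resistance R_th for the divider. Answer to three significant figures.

Loading drop = R_th/(R_th + R_L) ≤ 0.0310, so R_th ≤ R_L · ε/(1−ε) = 33.0 kΩ × 0.0310/0.9690 = 1.06 kΩ.

R_th ≤ 1.06 kΩ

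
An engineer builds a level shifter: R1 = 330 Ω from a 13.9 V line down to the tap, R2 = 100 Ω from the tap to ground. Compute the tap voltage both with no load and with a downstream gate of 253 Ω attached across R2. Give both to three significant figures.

Unloaded: 3.23 V; loaded: 2.48 V

Open-circuit: V = 13.9 × 100/(330 + 100) = 3.23 V.
With the load, R2 becomes R2‖R_L = 71.67 Ω, so V = 13.9 × 71.67/401.7 = 2.48 V.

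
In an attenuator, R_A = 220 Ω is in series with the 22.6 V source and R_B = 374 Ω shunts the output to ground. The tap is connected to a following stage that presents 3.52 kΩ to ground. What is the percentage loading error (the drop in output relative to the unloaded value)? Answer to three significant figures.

The divider's output (Thévenin) resistance is R_A‖R_B = 138.5 Ω.
Fractional drop under load = R_th/(R_th + R_L) = 138.5 / (138.5 + 3520) = 0.03786.
So the output falls by 3.79 %.

3.79 %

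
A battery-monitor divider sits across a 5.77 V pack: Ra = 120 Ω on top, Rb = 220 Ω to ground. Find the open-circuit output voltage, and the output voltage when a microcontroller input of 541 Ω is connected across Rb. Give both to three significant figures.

Unloaded: 3.73 V; loaded: 3.26 V

Open-circuit: V = 5.77 × 220/(120 + 220) = 3.73 V.
With the load, Rb becomes Rb‖R_L = 156.4 Ω, so V = 5.77 × 156.4/276.4 = 3.26 V.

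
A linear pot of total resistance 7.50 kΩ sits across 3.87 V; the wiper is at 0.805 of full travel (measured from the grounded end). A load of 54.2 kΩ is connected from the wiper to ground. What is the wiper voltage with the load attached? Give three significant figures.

V ≈ 3.05 V

The wiper splits the pot into (1−α)R = 1.462 kΩ above and αR = 6.037 kΩ below.
Lower section ‖ load = 5.432 kΩ.
V_wiper = 3.87 × 5.432/(1.462 + 5.432) = 3.05 V.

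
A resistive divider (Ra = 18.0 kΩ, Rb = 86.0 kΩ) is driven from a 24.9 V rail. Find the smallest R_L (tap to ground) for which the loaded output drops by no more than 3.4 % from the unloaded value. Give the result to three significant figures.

R_L(min) ≈ 423 kΩ

Output resistance R_th = Ra‖Rb = (18.0 × 86.0)/104.0 = 14.88 kΩ.
The fractional drop is R_th/(R_th + R_L); requiring this ≤ 0.0340 gives R_L ≥ R_th(1/0.0340 − 1) = 14.88 × 28.41 = 423 kΩ.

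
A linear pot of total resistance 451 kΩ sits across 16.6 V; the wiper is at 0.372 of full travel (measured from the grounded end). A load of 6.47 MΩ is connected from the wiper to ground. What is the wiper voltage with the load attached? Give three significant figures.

V ≈ 6.08 V

The wiper splits the pot into (1−α)R = 283.2 kΩ above and αR = 167.8 kΩ below.
Lower section ‖ load = 163.5 kΩ.
V_wiper = 16.6 × 163.5/(283.2 + 163.5) = 6.08 V.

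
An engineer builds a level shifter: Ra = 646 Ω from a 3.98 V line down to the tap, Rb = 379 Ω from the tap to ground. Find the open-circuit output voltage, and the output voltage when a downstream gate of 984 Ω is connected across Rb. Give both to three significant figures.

Open-circuit: V = 3.98 × 379/(646 + 379) = 1.47 V.
With the load, Rb becomes Rb‖R_L = 273.6 Ω, so V = 3.98 × 273.6/919.6 = 1.18 V.

Unloaded: 1.47 V; loaded: 1.18 V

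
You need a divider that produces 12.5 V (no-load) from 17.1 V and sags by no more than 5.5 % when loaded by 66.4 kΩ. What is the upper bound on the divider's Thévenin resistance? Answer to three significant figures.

Loading drop = R_th/(R_th + R_L) ≤ 0.0550, so R_th ≤ R_L · ε/(1−ε) = 66.4 kΩ × 0.0550/0.9450 = 3.86 kΩ.

R_th ≤ 3.86 kΩ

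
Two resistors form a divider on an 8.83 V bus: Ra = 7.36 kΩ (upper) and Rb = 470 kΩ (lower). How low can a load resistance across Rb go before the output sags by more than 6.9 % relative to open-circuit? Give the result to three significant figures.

R_L(min) ≈ 97.8 kΩ

Output resistance R_th = Ra‖Rb = (7.36 × 470)/477.4 = 7.247 kΩ.
The fractional drop is R_th/(R_th + R_L); requiring this ≤ 0.0690 gives R_L ≥ R_th(1/0.0690 − 1) = 7.247 × 13.49 = 97.8 kΩ.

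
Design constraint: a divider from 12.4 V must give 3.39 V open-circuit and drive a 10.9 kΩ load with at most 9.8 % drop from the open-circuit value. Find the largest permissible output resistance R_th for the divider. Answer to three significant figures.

R_th ≤ 1.18 kΩ

Loading drop = R_th/(R_th + R_L) ≤ 0.0980, so R_th ≤ R_L · ε/(1−ε) = 10.9 kΩ × 0.0980/0.9020 = 1.18 kΩ.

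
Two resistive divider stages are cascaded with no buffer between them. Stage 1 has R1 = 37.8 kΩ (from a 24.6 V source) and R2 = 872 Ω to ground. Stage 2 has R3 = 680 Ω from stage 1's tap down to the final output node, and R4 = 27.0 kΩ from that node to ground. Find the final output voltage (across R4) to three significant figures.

Stage 2 presents R3+R4 = 27680 Ω as a load on stage 1's tap.
Stage 1's lower leg becomes R2‖(R3+R4) = 845.4 Ω, so V_mid = 24.6 × 845.4/38650 = 0.5381 V.
Stage 2 is itself unloaded: V_out = V_mid × R4/(R3+R4) = 0.5381 × 27000/27680 = 0.525 V.

V_out ≈ 0.525 V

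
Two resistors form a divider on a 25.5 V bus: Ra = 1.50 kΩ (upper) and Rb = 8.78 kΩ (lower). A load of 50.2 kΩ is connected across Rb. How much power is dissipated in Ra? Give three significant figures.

P ≈ 12.1 mW

Total resistance from the source is Ra + (Rb‖R_L) = 8.973 kΩ, so I = 25.5/8.973 kΩ = 2.842 mA.
P = I²·Ra = (2.842 mA)² × 1.50 kΩ = 12.1 mW.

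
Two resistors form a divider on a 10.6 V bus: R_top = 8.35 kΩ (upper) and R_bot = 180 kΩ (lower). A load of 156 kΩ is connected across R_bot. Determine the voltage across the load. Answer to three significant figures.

V_out ≈ 9.64 V

The load sits in parallel with R_bot: R_bot‖R_L = (180 × 156) / (180 + 156) = 83.57 kΩ.
V_out = 10.6 × 83.57 / (8.35 + 83.57) = 10.6 × 83.57/91.92 = 9.64 V.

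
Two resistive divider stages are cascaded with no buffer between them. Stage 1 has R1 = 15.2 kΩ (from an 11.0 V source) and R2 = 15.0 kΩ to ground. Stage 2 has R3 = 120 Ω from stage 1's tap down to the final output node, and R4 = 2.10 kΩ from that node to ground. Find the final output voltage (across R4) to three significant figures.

Stage 2 presents R3+R4 = 2220 Ω as a load on stage 1's tap.
Stage 1's lower leg becomes R2‖(R3+R4) = 1934 Ω, so V_mid = 11.0 × 1934/17130 = 1.242 V.
Stage 2 is itself unloaded: V_out = V_mid × R4/(R3+R4) = 1.242 × 2100/2220 = 1.17 V.

V_out ≈ 1.17 V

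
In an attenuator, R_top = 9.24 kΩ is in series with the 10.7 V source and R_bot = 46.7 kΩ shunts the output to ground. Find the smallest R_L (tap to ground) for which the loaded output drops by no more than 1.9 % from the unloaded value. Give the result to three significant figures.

R_L(min) ≈ 398 kΩ

Output resistance R_th = R_top‖R_bot = (9.24 × 46.7)/55.94 = 7.714 kΩ.
The fractional drop is R_th/(R_th + R_L); requiring this ≤ 0.0190 gives R_L ≥ R_th(1/0.0190 − 1) = 7.714 × 51.63 = 398 kΩ.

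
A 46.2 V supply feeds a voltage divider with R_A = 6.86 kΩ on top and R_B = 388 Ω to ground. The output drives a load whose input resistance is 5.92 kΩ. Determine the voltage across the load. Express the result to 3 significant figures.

The load sits in parallel with R_B: R_B‖R_L = (388 × 5920) / (388 + 5920) = 364.1 Ω.
V_out = 46.2 × 364.1 / (6860 + 364.1) = 46.2 × 364.1/7224 = 2.33 V.
(Unloaded it would have been 2.47 V.)

V_out ≈ 2.33 V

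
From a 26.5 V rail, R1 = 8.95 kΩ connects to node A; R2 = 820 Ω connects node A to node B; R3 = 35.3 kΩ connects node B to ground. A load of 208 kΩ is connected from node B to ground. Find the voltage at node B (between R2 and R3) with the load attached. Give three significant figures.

V ≈ 20.0 V

At node B, R3 is in parallel with the load: R3‖R_L = 30180 Ω.
Below node A the resistance is R2 + (R3‖R_L) = 31000 Ω, so V_A = 26.5 × 31000/39950 = 20.56 V.
Then V_B = V_A × (R3‖R_L)/(R2 + R3‖R_L) = 20.56 × 30180/31000 = 20.0 V.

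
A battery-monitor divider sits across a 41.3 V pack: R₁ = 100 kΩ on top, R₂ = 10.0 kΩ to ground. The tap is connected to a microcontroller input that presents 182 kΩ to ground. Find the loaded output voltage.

The load sits in parallel with R₂: R₂‖R_L = (10.0 × 182) / (10.0 + 182) = 9.479 kΩ.
V_out = 41.3 × 9.479 / (100 + 9.479) = 41.3 × 9.479/109.5 = 3.58 V.

V_out ≈ 3.58 V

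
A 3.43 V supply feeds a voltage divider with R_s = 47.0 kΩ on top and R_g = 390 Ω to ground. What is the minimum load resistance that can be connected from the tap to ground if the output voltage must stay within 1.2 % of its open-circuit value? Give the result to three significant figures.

R_L(min) ≈ 31.8 kΩ

Output resistance R_th = R_s‖R_g = (47000 × 390)/47390 = 386.8 Ω.
The fractional drop is R_th/(R_th + R_L); requiring this ≤ 0.0120 gives R_L ≥ R_th(1/0.0120 − 1) = 386.8 × 82.33 = 31.8 kΩ.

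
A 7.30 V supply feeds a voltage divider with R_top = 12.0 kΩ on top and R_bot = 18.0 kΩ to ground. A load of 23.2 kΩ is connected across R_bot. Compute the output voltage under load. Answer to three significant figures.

V_out ≈ 3.34 V

The load sits in parallel with R_bot: R_bot‖R_L = (18.0 × 23.2) / (18.0 + 23.2) = 10.14 kΩ.
V_out = 7.30 × 10.14 / (12.0 + 10.14) = 7.30 × 10.14/22.14 = 3.34 V.
(Unloaded it would have been 4.38 V.)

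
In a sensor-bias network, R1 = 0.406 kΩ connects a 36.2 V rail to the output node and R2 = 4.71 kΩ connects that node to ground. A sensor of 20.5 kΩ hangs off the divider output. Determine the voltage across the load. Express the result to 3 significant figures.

V_out ≈ 32.7 V

The load sits in parallel with R2: R2‖R_L = (4710 × 20500) / (4710 + 20500) = 3830 Ω.
V_out = 36.2 × 3830 / (406 + 3830) = 36.2 × 3830/4236 = 32.7 V.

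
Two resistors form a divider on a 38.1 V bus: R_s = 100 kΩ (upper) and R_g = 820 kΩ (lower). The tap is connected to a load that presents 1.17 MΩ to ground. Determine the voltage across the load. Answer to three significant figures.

V_out ≈ 31.6 V

The load sits in parallel with R_g: R_g‖R_L = (820 × 1170) / (820 + 1170) = 482.1 kΩ.
V_out = 38.1 × 482.1 / (100 + 482.1) = 38.1 × 482.1/582.1 = 31.6 V.
(Unloaded it would have been 34.0 V.)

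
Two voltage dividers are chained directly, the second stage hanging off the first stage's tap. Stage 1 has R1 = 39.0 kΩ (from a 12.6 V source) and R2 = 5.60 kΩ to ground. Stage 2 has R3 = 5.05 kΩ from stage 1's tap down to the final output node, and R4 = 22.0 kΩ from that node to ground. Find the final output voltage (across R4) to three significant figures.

Stage 2 presents R3+R4 = 27.05 kΩ as a load on stage 1's tap.
Stage 1's lower leg becomes R2‖(R3+R4) = 4.640 kΩ, so V_mid = 12.6 × 4.640/43.64 = 1.340 V.
Stage 2 is itself unloaded: V_out = V_mid × R4/(R3+R4) = 1.340 × 22.0/27.05 = 1.09 V.

V_out ≈ 1.09 V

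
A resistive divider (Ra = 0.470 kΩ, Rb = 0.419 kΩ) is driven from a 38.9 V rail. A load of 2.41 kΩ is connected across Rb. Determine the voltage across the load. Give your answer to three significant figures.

V_out ≈ 16.8 V

The load sits in parallel with Rb: Rb‖R_L = (419 × 2410) / (419 + 2410) = 356.9 Ω.
V_out = 38.9 × 356.9 / (470 + 356.9) = 38.9 × 356.9/826.9 = 16.8 V.
(Unloaded it would have been 18.3 V.)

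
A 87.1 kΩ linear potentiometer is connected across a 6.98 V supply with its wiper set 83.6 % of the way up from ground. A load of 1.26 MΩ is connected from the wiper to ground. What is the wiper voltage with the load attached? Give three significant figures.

V ≈ 5.78 V

The wiper splits the pot into (1−α)R = 14.28 kΩ above and αR = 72.82 kΩ below.
Lower section ‖ load = 68.84 kΩ.
V_wiper = 6.98 × 68.84/(14.28 + 68.84) = 5.78 V.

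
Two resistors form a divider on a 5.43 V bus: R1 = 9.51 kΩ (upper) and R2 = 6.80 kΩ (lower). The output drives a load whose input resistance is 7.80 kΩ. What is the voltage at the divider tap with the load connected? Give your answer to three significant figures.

The load sits in parallel with R2: R2‖R_L = (6.80 × 7.80) / (6.80 + 7.80) = 3.633 kΩ.
V_out = 5.43 × 3.633 / (9.51 + 3.633) = 5.43 × 3.633/13.14 = 1.50 V.
(Unloaded it would have been 2.26 V.)

V_out ≈ 1.50 V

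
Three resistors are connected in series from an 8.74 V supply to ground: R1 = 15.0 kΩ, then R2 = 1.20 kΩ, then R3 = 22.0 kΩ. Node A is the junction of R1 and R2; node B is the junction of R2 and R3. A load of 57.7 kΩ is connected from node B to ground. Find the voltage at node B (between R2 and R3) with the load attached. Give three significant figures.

At node B, R3 is in parallel with the load: R3‖R_L = 15.93 kΩ.
Below node A the resistance is R2 + (R3‖R_L) = 17.13 kΩ, so V_A = 8.74 × 17.13/32.13 = 4.659 V.
Then V_B = V_A × (R3‖R_L)/(R2 + R3‖R_L) = 4.659 × 15.93/17.13 = 4.33 V.

V ≈ 4.33 V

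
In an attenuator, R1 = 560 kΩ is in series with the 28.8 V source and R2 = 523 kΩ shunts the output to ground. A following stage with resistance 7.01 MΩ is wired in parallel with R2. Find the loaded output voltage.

The load sits in parallel with R2: R2‖R_L = (523 × 7010) / (523 + 7010) = 486.7 kΩ.
V_out = 28.8 × 486.7 / (560 + 486.7) = 28.8 × 486.7/1047 = 13.4 V.

V_out ≈ 13.4 V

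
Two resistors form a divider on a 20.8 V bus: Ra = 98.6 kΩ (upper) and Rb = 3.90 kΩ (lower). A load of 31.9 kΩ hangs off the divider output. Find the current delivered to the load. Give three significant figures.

Rb‖R_L = 3.475 kΩ; V_out = 20.8 × 3.475/102.1 = 0.7081 V.
I_L = V_out / R_L = 0.7081 / 31.9 kΩ = 0.0222 mA.

I_L ≈ 0.0222 mA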